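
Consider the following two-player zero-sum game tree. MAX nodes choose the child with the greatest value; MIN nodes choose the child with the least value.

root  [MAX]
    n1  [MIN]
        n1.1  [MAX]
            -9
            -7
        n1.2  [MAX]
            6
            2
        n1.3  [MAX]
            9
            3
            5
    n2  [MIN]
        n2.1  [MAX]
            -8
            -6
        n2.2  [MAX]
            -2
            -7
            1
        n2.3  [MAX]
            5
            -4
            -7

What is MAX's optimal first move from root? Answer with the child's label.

n1.1 (MAX): max(-9, -7) = -7
n1.2 (MAX): max(6, 2) = 6
n1.3 (MAX): max(9, 3, 5) = 9
n1 (MIN): min(-7, 6, 9) = -7
n2.1 (MAX): max(-8, -6) = -6
n2.2 (MAX): max(-2, -7, 1) = 1
n2.3 (MAX): max(5, -4, -7) = 5
n2 (MIN): min(-6, 1, 5) = -6
root (MAX): max(-7, -6) = -6
MAX at root wants the highest of {n1=-7, n2=-6}, so chooses n2.

n2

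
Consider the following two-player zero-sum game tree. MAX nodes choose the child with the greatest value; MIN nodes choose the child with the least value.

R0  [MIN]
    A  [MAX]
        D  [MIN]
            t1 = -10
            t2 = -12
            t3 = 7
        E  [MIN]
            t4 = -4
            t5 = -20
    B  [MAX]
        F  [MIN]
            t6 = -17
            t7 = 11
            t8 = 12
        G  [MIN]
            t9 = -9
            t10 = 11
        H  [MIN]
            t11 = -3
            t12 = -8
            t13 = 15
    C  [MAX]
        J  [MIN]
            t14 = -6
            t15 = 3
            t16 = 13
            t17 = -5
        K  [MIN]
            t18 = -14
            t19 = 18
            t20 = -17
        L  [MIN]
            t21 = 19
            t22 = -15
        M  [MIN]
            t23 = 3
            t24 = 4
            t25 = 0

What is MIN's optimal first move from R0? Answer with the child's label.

D (MIN): min(-10, -12, 7) = -12
E (MIN): min(-4, -20) = -20
A (MAX): max(-12, -20) = -12
F (MIN): min(-17, 11, 12) = -17
G (MIN): min(-9, 11) = -9
H (MIN): min(-3, -8, 15) = -8
B (MAX): max(-17, -9, -8) = -8
J (MIN): min(-6, 3, 13, -5) = -6
K (MIN): min(-14, 18, -17) = -17
L (MIN): min(19, -15) = -15
M (MIN): min(3, 4, 0) = 0
C (MAX): max(-6, -17, -15, 0) = 0
R0 (MIN): min(-12, -8, 0) = -12
MIN at R0 wants the lowest of {A=-12, B=-8, C=0}, so chooses A.

A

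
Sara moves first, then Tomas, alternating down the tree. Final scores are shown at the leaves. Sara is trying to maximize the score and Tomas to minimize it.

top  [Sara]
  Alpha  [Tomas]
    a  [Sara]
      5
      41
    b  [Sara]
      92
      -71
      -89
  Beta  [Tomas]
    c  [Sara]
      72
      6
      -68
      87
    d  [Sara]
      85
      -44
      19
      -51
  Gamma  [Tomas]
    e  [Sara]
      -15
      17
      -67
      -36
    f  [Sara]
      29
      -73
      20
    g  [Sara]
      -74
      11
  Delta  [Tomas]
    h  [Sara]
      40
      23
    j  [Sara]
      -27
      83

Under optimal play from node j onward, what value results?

83

j (Sara): max(-27, 83) = 83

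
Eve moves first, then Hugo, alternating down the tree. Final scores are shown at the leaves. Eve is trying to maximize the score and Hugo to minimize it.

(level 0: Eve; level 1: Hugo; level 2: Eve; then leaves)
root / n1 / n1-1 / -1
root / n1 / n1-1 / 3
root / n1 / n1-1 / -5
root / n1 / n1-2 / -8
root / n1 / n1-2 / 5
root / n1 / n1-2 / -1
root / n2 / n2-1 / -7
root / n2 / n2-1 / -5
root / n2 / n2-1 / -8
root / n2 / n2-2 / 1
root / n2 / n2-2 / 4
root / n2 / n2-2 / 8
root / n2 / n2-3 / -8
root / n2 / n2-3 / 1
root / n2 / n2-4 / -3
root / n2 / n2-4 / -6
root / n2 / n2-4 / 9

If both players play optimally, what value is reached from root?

3

n1-1 (Eve): max(-1, 3, -5) = 3
n1-2 (Eve): max(-8, 5, -1) = 5
n1 (Hugo): min(3, 5) = 3
n2-1 (Eve): max(-7, -5, -8) = -5
n2-2 (Eve): max(1, 4, 8) = 8
n2-3 (Eve): max(-8, 1) = 1
n2-4 (Eve): max(-3, -6, 9) = 9
n2 (Hugo): min(-5, 8, 1, 9) = -5
root (Eve): max(3, -5) = 3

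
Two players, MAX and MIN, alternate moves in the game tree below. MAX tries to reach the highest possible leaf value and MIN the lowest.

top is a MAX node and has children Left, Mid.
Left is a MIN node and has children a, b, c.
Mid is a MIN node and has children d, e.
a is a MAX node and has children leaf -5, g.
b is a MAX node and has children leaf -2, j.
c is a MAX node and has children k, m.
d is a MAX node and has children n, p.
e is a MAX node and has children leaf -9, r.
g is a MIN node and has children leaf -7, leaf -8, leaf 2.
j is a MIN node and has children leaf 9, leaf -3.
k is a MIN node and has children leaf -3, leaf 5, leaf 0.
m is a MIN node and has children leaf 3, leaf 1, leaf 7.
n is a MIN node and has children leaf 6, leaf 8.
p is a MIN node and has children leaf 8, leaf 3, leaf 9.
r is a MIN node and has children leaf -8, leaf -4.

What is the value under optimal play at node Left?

-5

g (MIN): min(-7, -8, 2) = -8
a (MAX): max(-5, -8) = -5
j (MIN): min(9, -3) = -3
b (MAX): max(-2, -3) = -2
k (MIN): min(-3, 5, 0) = -3
m (MIN): min(3, 1, 7) = 1
c (MAX): max(-3, 1) = 1
Left (MIN): min(-5, -2, 1) = -5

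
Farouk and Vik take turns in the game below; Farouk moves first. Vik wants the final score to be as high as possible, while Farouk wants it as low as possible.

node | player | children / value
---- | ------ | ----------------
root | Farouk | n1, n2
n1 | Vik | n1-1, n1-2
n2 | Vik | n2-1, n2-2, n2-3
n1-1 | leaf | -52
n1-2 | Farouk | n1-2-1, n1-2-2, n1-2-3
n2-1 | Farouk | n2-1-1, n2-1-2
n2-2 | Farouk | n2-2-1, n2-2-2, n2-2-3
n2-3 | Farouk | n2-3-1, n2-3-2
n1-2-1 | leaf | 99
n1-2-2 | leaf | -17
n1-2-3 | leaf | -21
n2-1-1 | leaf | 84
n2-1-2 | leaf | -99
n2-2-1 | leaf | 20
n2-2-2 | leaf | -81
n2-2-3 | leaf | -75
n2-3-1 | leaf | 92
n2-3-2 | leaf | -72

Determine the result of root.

-72

n1-2 (Farouk): min(99, -17, -21) = -21
n1 (Vik): max(-52, -21) = -21
n2-1 (Farouk): min(84, -99) = -99
n2-2 (Farouk): min(20, -81, -75) = -81
n2-3 (Farouk): min(92, -72) = -72
n2 (Vik): max(-99, -81, -72) = -72
root (Farouk): min(-21, -72) = -72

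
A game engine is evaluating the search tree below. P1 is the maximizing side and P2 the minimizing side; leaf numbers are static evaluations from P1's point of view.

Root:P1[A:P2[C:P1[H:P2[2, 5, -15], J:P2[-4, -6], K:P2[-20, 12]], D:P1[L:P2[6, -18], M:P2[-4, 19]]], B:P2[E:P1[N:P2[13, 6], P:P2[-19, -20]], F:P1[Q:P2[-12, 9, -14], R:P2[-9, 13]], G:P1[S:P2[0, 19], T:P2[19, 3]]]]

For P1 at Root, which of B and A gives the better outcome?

N (P2): min(13, 6) = 6
P (P2): min(-19, -20) = -20
E (P1): max(6, -20) = 6
Q (P2): min(-12, 9, -14) = -14
R (P2): min(-9, 13) = -9
F (P1): max(-14, -9) = -9
S (P2): min(0, 19) = 0
T (P2): min(19, 3) = 3
G (P1): max(0, 3) = 3
B (P2): min(6, -9, 3) = -9
H (P2): min(2, 5, -15) = -15
J (P2): min(-4, -6) = -6
K (P2): min(-20, 12) = -20
C (P1): max(-15, -6, -20) = -6
L (P2): min(6, -18) = -18
M (P2): min(-4, 19) = -4
D (P1): max(-18, -4) = -4
A (P2): min(-6, -4) = -6
P1 prefers the higher value; B=-9, A=-6. A is better since -6 > -9.

A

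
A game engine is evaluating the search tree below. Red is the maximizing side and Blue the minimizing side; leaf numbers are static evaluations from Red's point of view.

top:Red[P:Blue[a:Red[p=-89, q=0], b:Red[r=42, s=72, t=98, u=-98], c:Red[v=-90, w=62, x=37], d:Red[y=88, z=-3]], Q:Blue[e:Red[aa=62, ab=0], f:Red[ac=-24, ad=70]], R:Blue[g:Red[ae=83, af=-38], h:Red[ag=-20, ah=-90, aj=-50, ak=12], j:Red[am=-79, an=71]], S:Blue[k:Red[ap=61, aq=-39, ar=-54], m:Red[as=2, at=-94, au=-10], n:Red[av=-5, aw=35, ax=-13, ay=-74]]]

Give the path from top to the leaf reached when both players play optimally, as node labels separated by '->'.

top -> Q -> e -> aa

a (Red): max(-89, 0) = 0
b (Red): max(42, 72, 98, -98) = 98
c (Red): max(-90, 62, 37) = 62
d (Red): max(88, -3) = 88
P (Blue): min(0, 98, 62, 88) = 0
e (Red): max(62, 0) = 62
f (Red): max(-24, 70) = 70
Q (Blue): min(62, 70) = 62
g (Red): max(83, -38) = 83
h (Red): max(-20, -90, -50, 12) = 12
j (Red): max(-79, 71) = 71
R (Blue): min(83, 12, 71) = 12
k (Red): max(61, -39, -54) = 61
m (Red): max(2, -94, -10) = 2
n (Red): max(-5, 35, -13, -74) = 35
S (Blue): min(61, 2, 35) = 2
top (Red): max(0, 62, 12, 2) = 62
At top, Red picks Q (highest: 62).
At Q, Blue picks e (lowest: 62).
At e, Red picks aa (highest: 62).
Terminal value 62.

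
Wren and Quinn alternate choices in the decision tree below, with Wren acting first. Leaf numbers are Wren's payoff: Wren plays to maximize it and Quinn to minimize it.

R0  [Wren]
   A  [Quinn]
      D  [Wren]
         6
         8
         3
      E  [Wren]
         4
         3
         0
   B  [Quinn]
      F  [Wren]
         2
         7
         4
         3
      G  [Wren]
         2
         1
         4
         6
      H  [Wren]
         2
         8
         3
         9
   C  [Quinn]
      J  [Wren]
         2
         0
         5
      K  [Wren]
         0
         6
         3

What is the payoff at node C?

5

J (Wren): max(2, 0, 5) = 5
K (Wren): max(0, 6, 3) = 6
C (Quinn): min(5, 6) = 5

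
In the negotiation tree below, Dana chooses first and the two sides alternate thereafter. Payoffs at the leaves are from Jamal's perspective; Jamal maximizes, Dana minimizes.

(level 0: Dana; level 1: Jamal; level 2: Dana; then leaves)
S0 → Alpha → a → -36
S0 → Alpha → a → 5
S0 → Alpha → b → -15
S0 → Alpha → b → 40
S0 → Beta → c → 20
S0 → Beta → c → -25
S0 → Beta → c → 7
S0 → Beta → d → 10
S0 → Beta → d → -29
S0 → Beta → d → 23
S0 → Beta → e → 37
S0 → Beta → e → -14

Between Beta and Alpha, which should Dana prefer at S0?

Alpha

c (Dana): min(20, -25, 7) = -25
d (Dana): min(10, -29, 23) = -29
e (Dana): min(37, -14) = -14
Beta (Jamal): max(-25, -29, -14) = -14
a (Dana): min(-36, 5) = -36
b (Dana): min(-15, 40) = -15
Alpha (Jamal): max(-36, -15) = -15
Dana prefers the lower value; Beta=-14, Alpha=-15. Alpha is better since -15 < -14.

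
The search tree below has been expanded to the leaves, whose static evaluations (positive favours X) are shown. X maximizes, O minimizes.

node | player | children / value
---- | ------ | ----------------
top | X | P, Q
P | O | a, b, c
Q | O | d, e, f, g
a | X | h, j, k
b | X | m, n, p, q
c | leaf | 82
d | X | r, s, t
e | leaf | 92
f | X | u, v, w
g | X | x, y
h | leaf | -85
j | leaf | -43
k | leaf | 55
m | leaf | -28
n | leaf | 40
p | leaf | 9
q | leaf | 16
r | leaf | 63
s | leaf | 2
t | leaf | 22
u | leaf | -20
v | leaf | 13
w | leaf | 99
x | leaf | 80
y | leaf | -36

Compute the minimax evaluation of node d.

d (X): max(63, 2, 22) = 63

63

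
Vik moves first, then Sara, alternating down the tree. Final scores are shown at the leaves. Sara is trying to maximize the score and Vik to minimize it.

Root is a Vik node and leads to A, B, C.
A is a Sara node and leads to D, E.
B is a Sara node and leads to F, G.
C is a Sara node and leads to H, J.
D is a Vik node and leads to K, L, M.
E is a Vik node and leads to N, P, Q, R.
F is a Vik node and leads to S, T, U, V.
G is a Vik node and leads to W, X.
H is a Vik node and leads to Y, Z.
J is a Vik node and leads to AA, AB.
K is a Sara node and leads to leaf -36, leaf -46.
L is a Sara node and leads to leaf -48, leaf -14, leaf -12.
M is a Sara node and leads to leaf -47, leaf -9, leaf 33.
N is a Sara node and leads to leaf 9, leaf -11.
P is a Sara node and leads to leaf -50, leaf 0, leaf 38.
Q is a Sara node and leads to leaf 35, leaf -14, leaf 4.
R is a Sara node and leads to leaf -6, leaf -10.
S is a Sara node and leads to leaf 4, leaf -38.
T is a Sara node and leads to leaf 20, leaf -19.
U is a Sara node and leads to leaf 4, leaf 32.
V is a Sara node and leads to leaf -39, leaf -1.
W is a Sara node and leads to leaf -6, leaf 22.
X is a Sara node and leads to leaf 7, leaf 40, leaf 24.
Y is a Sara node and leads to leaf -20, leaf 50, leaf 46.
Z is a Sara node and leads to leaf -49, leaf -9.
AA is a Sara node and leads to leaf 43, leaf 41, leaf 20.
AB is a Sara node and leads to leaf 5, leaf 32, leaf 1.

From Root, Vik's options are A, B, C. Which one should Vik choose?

A

K (Sara): max(-36, -46) = -36
L (Sara): max(-48, -14, -12) = -12
M (Sara): max(-47, -9, 33) = 33
D (Vik): min(-36, -12, 33) = -36
N (Sara): max(9, -11) = 9
P (Sara): max(-50, 0, 38) = 38
Q (Sara): max(35, -14, 4) = 35
R (Sara): max(-6, -10) = -6
E (Vik): min(9, 38, 35, -6) = -6
A (Sara): max(-36, -6) = -6
S (Sara): max(4, -38) = 4
T (Sara): max(20, -19) = 20
U (Sara): max(4, 32) = 32
V (Sara): max(-39, -1) = -1
F (Vik): min(4, 20, 32, -1) = -1
W (Sara): max(-6, 22) = 22
X (Sara): max(7, 40, 24) = 40
G (Vik): min(22, 40) = 22
B (Sara): max(-1, 22) = 22
Y (Sara): max(-20, 50, 46) = 50
Z (Sara): max(-49, -9) = -9
H (Vik): min(50, -9) = -9
AA (Sara): max(43, 41, 20) = 43
AB (Sara): max(5, 32, 1) = 32
J (Vik): min(43, 32) = 32
C (Sara): max(-9, 32) = 32
Root (Vik): min(-6, 22, 32) = -6
Vik at Root wants the lowest of {A=-6, B=22, C=32}, so chooses A.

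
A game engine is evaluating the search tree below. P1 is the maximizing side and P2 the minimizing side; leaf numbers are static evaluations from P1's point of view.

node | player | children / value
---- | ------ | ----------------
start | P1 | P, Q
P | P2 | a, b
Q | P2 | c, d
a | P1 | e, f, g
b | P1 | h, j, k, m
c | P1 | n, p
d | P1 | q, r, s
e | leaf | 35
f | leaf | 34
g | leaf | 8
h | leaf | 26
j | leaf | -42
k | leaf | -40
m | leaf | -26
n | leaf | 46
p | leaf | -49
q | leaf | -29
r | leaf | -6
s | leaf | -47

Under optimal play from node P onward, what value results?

a (P1): max(35, 34, 8) = 35
b (P1): max(26, -42, -40, -26) = 26
P (P2): min(35, 26) = 26

26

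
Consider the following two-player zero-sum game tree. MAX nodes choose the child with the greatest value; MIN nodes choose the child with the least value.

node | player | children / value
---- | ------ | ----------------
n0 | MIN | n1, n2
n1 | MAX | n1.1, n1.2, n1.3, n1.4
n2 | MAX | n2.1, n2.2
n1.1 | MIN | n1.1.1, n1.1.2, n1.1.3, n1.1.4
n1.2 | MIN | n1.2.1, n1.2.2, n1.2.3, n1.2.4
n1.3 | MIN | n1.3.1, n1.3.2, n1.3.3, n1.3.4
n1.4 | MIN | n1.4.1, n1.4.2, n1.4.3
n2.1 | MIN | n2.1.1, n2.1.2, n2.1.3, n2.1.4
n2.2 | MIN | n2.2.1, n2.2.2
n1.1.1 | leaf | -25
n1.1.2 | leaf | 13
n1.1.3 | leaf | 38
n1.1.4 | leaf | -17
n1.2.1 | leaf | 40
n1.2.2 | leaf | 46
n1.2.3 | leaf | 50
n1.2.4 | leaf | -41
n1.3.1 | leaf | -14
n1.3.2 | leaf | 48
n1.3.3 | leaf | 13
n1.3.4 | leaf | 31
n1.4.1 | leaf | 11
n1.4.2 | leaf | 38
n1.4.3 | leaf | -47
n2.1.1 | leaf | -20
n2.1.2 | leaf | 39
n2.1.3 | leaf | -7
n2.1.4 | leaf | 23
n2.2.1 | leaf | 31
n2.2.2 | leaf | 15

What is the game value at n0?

-14

n1.1 (MIN): min(-25, 13, 38, -17) = -25
n1.2 (MIN): min(40, 46, 50, -41) = -41
n1.3 (MIN): min(-14, 48, 13, 31) = -14
n1.4 (MIN): min(11, 38, -47) = -47
n1 (MAX): max(-25, -41, -14, -47) = -14
n2.1 (MIN): min(-20, 39, -7, 23) = -20
n2.2 (MIN): min(31, 15) = 15
n2 (MAX): max(-20, 15) = 15
n0 (MIN): min(-14, 15) = -14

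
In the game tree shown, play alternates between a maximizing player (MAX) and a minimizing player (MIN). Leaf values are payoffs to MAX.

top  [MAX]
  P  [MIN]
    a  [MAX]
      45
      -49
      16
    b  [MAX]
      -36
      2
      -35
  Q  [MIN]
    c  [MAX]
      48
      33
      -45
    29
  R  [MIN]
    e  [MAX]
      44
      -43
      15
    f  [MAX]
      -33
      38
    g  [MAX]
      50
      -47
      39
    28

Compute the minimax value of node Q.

29

c (MAX): max(48, 33, -45) = 48
Q (MIN): min(48, 29) = 29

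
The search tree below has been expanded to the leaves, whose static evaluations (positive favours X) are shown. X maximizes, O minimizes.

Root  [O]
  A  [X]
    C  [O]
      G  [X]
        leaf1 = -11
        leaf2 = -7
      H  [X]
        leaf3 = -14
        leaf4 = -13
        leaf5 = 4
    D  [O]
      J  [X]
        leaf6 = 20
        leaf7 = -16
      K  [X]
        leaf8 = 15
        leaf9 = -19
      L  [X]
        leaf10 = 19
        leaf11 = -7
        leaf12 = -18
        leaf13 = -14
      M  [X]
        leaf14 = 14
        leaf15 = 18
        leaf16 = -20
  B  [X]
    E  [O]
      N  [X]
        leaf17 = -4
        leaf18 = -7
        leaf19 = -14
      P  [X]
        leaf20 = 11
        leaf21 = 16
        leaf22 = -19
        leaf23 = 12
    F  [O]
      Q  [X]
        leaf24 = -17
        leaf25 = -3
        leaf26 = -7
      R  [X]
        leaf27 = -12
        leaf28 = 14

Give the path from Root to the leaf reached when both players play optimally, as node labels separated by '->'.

Root -> B -> F -> Q -> leaf25

G (X): max(-11, -7) = -7
H (X): max(-14, -13, 4) = 4
C (O): min(-7, 4) = -7
J (X): max(20, -16) = 20
K (X): max(15, -19) = 15
L (X): max(19, -7, -18, -14) = 19
M (X): max(14, 18, -20) = 18
D (O): min(20, 15, 19, 18) = 15
A (X): max(-7, 15) = 15
N (X): max(-4, -7, -14) = -4
P (X): max(11, 16, -19, 12) = 16
E (O): min(-4, 16) = -4
Q (X): max(-17, -3, -7) = -3
R (X): max(-12, 14) = 14
F (O): min(-3, 14) = -3
B (X): max(-4, -3) = -3
Root (O): min(15, -3) = -3
At Root, O picks B (lowest: -3).
At B, X picks F (highest: -3).
At F, O picks Q (lowest: -3).
At Q, X picks leaf25 (highest: -3).
Terminal value -3.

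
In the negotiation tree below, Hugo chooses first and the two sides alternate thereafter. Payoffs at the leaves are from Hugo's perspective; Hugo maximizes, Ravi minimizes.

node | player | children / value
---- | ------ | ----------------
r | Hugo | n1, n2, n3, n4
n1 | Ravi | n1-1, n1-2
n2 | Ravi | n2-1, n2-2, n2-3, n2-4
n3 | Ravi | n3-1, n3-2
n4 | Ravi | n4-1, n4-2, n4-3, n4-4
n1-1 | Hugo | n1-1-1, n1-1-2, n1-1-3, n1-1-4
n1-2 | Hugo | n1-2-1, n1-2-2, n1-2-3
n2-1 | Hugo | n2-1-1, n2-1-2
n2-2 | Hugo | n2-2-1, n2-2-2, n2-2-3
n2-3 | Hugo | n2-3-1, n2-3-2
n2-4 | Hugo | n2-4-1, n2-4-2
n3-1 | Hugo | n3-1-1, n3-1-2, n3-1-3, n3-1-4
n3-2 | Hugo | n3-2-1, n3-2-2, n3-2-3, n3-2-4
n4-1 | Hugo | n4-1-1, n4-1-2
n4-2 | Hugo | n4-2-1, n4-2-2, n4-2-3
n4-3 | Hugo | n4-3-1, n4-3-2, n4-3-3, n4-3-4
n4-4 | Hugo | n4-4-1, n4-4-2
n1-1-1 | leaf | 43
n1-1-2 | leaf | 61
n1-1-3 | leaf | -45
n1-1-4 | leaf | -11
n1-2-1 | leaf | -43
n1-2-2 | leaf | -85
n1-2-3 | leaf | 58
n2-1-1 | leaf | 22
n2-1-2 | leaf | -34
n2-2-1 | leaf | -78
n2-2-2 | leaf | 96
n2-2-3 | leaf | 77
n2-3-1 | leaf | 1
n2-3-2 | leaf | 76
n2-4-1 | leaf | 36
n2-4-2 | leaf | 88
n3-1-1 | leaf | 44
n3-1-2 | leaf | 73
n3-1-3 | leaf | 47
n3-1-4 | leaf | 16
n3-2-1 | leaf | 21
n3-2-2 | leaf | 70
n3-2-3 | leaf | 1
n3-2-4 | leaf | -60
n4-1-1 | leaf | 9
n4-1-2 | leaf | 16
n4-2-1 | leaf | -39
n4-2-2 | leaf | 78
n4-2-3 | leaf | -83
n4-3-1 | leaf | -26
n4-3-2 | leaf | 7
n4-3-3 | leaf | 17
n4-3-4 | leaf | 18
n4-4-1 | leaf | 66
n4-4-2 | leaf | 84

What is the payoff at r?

70

n1-1 (Hugo): max(43, 61, -45, -11) = 61
n1-2 (Hugo): max(-43, -85, 58) = 58
n1 (Ravi): min(61, 58) = 58
n2-1 (Hugo): max(22, -34) = 22
n2-2 (Hugo): max(-78, 96, 77) = 96
n2-3 (Hugo): max(1, 76) = 76
n2-4 (Hugo): max(36, 88) = 88
n2 (Ravi): min(22, 96, 76, 88) = 22
n3-1 (Hugo): max(44, 73, 47, 16) = 73
n3-2 (Hugo): max(21, 70, 1, -60) = 70
n3 (Ravi): min(73, 70) = 70
n4-1 (Hugo): max(9, 16) = 16
n4-2 (Hugo): max(-39, 78, -83) = 78
n4-3 (Hugo): max(-26, 7, 17, 18) = 18
n4-4 (Hugo): max(66, 84) = 84
n4 (Ravi): min(16, 78, 18, 84) = 16
r (Hugo): max(58, 22, 70, 16) = 70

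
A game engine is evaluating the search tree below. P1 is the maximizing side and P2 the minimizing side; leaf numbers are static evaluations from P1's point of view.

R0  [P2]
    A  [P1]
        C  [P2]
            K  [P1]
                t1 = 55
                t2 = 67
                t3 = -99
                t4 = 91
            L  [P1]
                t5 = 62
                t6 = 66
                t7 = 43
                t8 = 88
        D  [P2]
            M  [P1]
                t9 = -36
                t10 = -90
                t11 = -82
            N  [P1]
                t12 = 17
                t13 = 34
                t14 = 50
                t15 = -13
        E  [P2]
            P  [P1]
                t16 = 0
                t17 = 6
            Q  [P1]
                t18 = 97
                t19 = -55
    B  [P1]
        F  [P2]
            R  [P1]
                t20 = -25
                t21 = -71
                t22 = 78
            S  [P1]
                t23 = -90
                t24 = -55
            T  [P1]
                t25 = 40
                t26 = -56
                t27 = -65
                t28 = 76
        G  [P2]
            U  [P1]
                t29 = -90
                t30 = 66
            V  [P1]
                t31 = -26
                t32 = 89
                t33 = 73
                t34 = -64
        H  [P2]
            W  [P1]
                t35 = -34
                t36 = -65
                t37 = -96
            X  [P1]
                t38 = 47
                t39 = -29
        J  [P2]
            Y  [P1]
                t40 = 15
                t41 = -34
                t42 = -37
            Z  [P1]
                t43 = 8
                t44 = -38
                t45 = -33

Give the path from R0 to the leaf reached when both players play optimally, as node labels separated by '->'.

K (P1): max(55, 67, -99, 91) = 91
L (P1): max(62, 66, 43, 88) = 88
C (P2): min(91, 88) = 88
M (P1): max(-36, -90, -82) = -36
N (P1): max(17, 34, 50, -13) = 50
D (P2): min(-36, 50) = -36
P (P1): max(0, 6) = 6
Q (P1): max(97, -55) = 97
E (P2): min(6, 97) = 6
A (P1): max(88, -36, 6) = 88
R (P1): max(-25, -71, 78) = 78
S (P1): max(-90, -55) = -55
T (P1): max(40, -56, -65, 76) = 76
F (P2): min(78, -55, 76) = -55
U (P1): max(-90, 66) = 66
V (P1): max(-26, 89, 73, -64) = 89
G (P2): min(66, 89) = 66
W (P1): max(-34, -65, -96) = -34
X (P1): max(47, -29) = 47
H (P2): min(-34, 47) = -34
Y (P1): max(15, -34, -37) = 15
Z (P1): max(8, -38, -33) = 8
J (P2): min(15, 8) = 8
B (P1): max(-55, 66, -34, 8) = 66
R0 (P2): min(88, 66) = 66
At R0, P2 picks B (lowest: 66).
At B, P1 picks G (highest: 66).
At G, P2 picks U (lowest: 66).
At U, P1 picks t30 (highest: 66).
Terminal value 66.

R0 -> B -> G -> U -> t30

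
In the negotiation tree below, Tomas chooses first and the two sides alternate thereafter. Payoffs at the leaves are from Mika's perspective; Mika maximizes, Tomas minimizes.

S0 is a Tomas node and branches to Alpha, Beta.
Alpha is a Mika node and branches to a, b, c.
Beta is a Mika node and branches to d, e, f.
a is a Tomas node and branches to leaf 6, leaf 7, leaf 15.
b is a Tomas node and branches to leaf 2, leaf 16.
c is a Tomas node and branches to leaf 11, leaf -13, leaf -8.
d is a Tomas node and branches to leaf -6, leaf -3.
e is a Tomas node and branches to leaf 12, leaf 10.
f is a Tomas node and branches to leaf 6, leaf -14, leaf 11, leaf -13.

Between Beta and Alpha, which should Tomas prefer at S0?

Alpha

d (Tomas): min(-6, -3) = -6
e (Tomas): min(12, 10) = 10
f (Tomas): min(6, -14, 11, -13) = -14
Beta (Mika): max(-6, 10, -14) = 10
a (Tomas): min(6, 7, 15) = 6
b (Tomas): min(2, 16) = 2
c (Tomas): min(11, -13, -8) = -13
Alpha (Mika): max(6, 2, -13) = 6
Tomas prefers the lower value; Beta=10, Alpha=6. Alpha is better since 6 < 10.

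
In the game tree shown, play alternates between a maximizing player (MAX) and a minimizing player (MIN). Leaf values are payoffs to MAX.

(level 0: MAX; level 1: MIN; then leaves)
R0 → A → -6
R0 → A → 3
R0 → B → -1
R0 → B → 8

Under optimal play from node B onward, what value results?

-1

B (MIN): min(-1, 8) = -1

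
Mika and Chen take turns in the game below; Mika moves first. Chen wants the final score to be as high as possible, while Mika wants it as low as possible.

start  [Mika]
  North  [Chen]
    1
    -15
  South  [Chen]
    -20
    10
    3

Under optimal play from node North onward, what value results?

North (Chen): max(1, -15) = 1

1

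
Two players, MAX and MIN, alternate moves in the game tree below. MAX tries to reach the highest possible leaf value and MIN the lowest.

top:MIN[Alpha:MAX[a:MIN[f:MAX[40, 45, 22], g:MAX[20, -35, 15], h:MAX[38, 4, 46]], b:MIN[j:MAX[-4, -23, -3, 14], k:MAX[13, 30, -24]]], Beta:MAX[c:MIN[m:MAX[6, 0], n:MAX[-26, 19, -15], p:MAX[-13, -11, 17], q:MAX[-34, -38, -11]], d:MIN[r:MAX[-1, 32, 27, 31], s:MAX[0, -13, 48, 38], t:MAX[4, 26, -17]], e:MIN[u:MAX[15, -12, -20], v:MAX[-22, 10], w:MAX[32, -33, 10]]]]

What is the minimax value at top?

f (MAX): max(40, 45, 22) = 45
g (MAX): max(20, -35, 15) = 20
h (MAX): max(38, 4, 46) = 46
a (MIN): min(45, 20, 46) = 20
j (MAX): max(-4, -23, -3, 14) = 14
k (MAX): max(13, 30, -24) = 30
b (MIN): min(14, 30) = 14
Alpha (MAX): max(20, 14) = 20
m (MAX): max(6, 0) = 6
n (MAX): max(-26, 19, -15) = 19
p (MAX): max(-13, -11, 17) = 17
q (MAX): max(-34, -38, -11) = -11
c (MIN): min(6, 19, 17, -11) = -11
r (MAX): max(-1, 32, 27, 31) = 32
s (MAX): max(0, -13, 48, 38) = 48
t (MAX): max(4, 26, -17) = 26
d (MIN): min(32, 48, 26) = 26
u (MAX): max(15, -12, -20) = 15
v (MAX): max(-22, 10) = 10
w (MAX): max(32, -33, 10) = 32
e (MIN): min(15, 10, 32) = 10
Beta (MAX): max(-11, 26, 10) = 26
top (MIN): min(20, 26) = 20

20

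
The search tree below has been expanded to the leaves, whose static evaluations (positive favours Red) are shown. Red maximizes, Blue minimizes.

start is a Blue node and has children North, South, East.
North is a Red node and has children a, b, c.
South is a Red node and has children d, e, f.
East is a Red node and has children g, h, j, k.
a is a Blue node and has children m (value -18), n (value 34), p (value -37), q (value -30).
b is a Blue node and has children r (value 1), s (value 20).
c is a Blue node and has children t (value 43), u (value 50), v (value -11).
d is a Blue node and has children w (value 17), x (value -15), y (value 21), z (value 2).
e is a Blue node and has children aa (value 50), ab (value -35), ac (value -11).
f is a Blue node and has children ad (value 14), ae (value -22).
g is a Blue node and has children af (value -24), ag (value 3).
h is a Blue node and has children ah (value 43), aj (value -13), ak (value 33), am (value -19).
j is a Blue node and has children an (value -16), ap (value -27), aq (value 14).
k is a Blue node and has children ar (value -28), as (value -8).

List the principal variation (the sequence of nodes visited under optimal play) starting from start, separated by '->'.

start -> East -> h -> am

a (Blue): min(-18, 34, -37, -30) = -37
b (Blue): min(1, 20) = 1
c (Blue): min(43, 50, -11) = -11
North (Red): max(-37, 1, -11) = 1
d (Blue): min(17, -15, 21, 2) = -15
e (Blue): min(50, -35, -11) = -35
f (Blue): min(14, -22) = -22
South (Red): max(-15, -35, -22) = -15
g (Blue): min(-24, 3) = -24
h (Blue): min(43, -13, 33, -19) = -19
j (Blue): min(-16, -27, 14) = -27
k (Blue): min(-28, -8) = -28
East (Red): max(-24, -19, -27, -28) = -19
start (Blue): min(1, -15, -19) = -19
At start, Blue picks East (lowest: -19).
At East, Red picks h (highest: -19).
At h, Blue picks am (lowest: -19).
Terminal value -19.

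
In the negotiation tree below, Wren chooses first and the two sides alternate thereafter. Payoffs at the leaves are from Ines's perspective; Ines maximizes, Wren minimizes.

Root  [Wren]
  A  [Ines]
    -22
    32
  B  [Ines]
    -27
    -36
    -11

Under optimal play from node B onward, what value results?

-11

B (Ines): max(-27, -36, -11) = -11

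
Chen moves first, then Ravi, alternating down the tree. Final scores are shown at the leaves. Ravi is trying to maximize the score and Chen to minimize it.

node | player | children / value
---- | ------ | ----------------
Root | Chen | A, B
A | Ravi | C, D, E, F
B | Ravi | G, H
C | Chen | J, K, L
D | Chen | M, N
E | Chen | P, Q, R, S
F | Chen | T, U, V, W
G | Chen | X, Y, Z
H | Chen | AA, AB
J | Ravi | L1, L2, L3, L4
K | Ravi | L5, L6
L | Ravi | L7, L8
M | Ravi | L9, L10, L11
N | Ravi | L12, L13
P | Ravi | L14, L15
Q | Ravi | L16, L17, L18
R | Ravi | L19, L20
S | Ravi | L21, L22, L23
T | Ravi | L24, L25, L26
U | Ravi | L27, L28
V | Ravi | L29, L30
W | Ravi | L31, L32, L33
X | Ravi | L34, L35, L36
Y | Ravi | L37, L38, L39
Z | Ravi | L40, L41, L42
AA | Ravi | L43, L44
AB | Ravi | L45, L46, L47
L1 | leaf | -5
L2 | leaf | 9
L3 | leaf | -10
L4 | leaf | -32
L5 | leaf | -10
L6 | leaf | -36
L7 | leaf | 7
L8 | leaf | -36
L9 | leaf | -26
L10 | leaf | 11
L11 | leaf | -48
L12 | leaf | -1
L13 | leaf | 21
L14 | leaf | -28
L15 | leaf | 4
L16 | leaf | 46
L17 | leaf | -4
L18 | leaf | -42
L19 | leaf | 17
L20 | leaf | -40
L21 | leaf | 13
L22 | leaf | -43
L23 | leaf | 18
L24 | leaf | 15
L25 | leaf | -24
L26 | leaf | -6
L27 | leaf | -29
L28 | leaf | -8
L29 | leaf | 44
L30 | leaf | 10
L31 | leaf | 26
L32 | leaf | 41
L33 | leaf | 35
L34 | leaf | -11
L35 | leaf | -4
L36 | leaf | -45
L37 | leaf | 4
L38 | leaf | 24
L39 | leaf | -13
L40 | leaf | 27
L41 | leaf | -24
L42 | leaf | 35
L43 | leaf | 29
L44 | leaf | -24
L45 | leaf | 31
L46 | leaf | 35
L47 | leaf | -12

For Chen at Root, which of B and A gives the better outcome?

A

X (Ravi): max(-11, -4, -45) = -4
Y (Ravi): max(4, 24, -13) = 24
Z (Ravi): max(27, -24, 35) = 35
G (Chen): min(-4, 24, 35) = -4
AA (Ravi): max(29, -24) = 29
AB (Ravi): max(31, 35, -12) = 35
H (Chen): min(29, 35) = 29
B (Ravi): max(-4, 29) = 29
J (Ravi): max(-5, 9, -10, -32) = 9
K (Ravi): max(-10, -36) = -10
L (Ravi): max(7, -36) = 7
C (Chen): min(9, -10, 7) = -10
M (Ravi): max(-26, 11, -48) = 11
N (Ravi): max(-1, 21) = 21
D (Chen): min(11, 21) = 11
P (Ravi): max(-28, 4) = 4
Q (Ravi): max(46, -4, -42) = 46
R (Ravi): max(17, -40) = 17
S (Ravi): max(13, -43, 18) = 18
E (Chen): min(4, 46, 17, 18) = 4
T (Ravi): max(15, -24, -6) = 15
U (Ravi): max(-29, -8) = -8
V (Ravi): max(44, 10) = 44
W (Ravi): max(26, 41, 35) = 41
F (Chen): min(15, -8, 44, 41) = -8
A (Ravi): max(-10, 11, 4, -8) = 11
Chen prefers the lower value; B=29, A=11. A is better since 11 < 29.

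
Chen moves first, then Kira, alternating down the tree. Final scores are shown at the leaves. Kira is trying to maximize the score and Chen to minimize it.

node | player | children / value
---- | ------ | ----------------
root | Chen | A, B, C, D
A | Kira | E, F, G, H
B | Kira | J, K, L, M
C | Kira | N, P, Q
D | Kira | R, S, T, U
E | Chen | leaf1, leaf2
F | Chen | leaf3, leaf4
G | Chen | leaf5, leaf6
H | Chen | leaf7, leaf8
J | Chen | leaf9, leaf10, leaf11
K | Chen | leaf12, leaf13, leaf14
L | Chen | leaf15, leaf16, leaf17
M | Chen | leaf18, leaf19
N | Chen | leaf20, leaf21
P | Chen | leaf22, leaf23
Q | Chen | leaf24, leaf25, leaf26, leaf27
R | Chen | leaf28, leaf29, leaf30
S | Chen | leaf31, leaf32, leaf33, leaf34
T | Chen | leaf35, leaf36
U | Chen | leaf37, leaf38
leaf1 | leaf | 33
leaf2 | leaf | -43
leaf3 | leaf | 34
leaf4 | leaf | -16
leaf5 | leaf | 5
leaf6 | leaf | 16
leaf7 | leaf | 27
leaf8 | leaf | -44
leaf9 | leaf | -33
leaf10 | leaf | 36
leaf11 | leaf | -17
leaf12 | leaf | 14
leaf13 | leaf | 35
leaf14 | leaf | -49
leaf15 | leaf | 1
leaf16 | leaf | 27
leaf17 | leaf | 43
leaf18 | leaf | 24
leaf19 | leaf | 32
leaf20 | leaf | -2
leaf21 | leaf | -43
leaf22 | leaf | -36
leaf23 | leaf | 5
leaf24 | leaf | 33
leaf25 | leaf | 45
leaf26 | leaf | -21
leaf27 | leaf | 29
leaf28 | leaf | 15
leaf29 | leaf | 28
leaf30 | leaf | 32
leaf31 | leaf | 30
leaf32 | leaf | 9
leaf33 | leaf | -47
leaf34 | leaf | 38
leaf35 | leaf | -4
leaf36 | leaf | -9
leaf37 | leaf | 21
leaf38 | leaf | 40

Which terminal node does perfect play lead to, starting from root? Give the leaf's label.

leaf26

E (Chen): min(33, -43) = -43
F (Chen): min(34, -16) = -16
G (Chen): min(5, 16) = 5
H (Chen): min(27, -44) = -44
A (Kira): max(-43, -16, 5, -44) = 5
J (Chen): min(-33, 36, -17) = -33
K (Chen): min(14, 35, -49) = -49
L (Chen): min(1, 27, 43) = 1
M (Chen): min(24, 32) = 24
B (Kira): max(-33, -49, 1, 24) = 24
N (Chen): min(-2, -43) = -43
P (Chen): min(-36, 5) = -36
Q (Chen): min(33, 45, -21, 29) = -21
C (Kira): max(-43, -36, -21) = -21
R (Chen): min(15, 28, 32) = 15
S (Chen): min(30, 9, -47, 38) = -47
T (Chen): min(-4, -9) = -9
U (Chen): min(21, 40) = 21
D (Kira): max(15, -47, -9, 21) = 21
root (Chen): min(5, 24, -21, 21) = -21
At root, Chen picks C (lowest: -21).
At C, Kira picks Q (highest: -21).
At Q, Chen picks leaf26 (lowest: -21).
Terminal value -21.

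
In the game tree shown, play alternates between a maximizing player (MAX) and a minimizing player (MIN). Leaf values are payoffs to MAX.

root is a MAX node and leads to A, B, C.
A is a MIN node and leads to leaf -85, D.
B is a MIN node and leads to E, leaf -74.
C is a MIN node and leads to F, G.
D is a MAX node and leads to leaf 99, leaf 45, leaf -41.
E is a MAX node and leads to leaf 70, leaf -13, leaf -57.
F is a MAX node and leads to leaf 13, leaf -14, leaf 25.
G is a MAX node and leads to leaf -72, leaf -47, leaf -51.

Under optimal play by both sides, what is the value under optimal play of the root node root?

-47

D (MAX): max(99, 45, -41) = 99
A (MIN): min(-85, 99) = -85
E (MAX): max(70, -13, -57) = 70
B (MIN): min(70, -74) = -74
F (MAX): max(13, -14, 25) = 25
G (MAX): max(-72, -47, -51) = -47
C (MIN): min(25, -47) = -47
root (MAX): max(-85, -74, -47) = -47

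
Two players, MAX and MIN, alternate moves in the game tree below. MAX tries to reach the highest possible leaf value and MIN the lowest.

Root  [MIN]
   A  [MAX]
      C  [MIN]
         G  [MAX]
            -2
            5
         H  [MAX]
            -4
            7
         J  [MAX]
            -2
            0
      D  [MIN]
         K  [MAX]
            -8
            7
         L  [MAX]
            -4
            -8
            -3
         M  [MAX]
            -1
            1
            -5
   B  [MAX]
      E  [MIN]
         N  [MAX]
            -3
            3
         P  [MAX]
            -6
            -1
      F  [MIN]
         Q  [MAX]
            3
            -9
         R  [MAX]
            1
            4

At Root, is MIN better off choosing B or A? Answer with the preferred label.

N (MAX): max(-3, 3) = 3
P (MAX): max(-6, -1) = -1
E (MIN): min(3, -1) = -1
Q (MAX): max(3, -9) = 3
R (MAX): max(1, 4) = 4
F (MIN): min(3, 4) = 3
B (MAX): max(-1, 3) = 3
G (MAX): max(-2, 5) = 5
H (MAX): max(-4, 7) = 7
J (MAX): max(-2, 0) = 0
C (MIN): min(5, 7, 0) = 0
K (MAX): max(-8, 7) = 7
L (MAX): max(-4, -8, -3) = -3
M (MAX): max(-1, 1, -5) = 1
D (MIN): min(7, -3, 1) = -3
A (MAX): max(0, -3) = 0
MIN prefers the lower value; B=3, A=0. A is better since 0 < 3.

A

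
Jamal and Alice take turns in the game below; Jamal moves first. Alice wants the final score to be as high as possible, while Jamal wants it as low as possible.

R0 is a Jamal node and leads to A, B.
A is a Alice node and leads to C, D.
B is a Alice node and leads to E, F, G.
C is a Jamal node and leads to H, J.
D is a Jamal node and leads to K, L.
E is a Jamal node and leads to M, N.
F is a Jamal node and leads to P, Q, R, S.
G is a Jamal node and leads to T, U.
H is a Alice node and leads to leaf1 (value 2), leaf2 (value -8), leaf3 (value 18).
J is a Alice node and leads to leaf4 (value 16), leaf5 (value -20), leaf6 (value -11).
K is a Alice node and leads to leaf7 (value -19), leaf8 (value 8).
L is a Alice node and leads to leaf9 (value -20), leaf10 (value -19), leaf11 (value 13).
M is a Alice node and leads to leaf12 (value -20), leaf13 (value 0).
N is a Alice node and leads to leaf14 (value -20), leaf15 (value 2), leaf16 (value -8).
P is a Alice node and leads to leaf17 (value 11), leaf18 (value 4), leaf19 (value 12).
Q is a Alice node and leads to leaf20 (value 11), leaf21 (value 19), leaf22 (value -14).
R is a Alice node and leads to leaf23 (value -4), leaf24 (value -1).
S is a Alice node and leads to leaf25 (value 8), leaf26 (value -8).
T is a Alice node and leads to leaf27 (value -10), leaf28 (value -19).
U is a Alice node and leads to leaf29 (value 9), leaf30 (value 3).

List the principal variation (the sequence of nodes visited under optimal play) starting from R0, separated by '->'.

R0 -> B -> E -> M -> leaf13

H (Alice): max(2, -8, 18) = 18
J (Alice): max(16, -20, -11) = 16
C (Jamal): min(18, 16) = 16
K (Alice): max(-19, 8) = 8
L (Alice): max(-20, -19, 13) = 13
D (Jamal): min(8, 13) = 8
A (Alice): max(16, 8) = 16
M (Alice): max(-20, 0) = 0
N (Alice): max(-20, 2, -8) = 2
E (Jamal): min(0, 2) = 0
P (Alice): max(11, 4, 12) = 12
Q (Alice): max(11, 19, -14) = 19
R (Alice): max(-4, -1) = -1
S (Alice): max(8, -8) = 8
F (Jamal): min(12, 19, -1, 8) = -1
T (Alice): max(-10, -19) = -10
U (Alice): max(9, 3) = 9
G (Jamal): min(-10, 9) = -10
B (Alice): max(0, -1, -10) = 0
R0 (Jamal): min(16, 0) = 0
At R0, Jamal picks B (lowest: 0).
At B, Alice picks E (highest: 0).
At E, Jamal picks M (lowest: 0).
At M, Alice picks leaf13 (highest: 0).
Terminal value 0.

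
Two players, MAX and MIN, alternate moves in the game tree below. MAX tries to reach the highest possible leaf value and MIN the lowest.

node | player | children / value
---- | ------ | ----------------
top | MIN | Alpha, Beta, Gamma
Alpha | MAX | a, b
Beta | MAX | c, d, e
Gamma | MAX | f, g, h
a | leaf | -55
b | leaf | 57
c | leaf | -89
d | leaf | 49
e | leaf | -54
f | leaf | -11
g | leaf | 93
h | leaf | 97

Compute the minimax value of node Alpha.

57

Alpha (MAX): max(-55, 57) = 57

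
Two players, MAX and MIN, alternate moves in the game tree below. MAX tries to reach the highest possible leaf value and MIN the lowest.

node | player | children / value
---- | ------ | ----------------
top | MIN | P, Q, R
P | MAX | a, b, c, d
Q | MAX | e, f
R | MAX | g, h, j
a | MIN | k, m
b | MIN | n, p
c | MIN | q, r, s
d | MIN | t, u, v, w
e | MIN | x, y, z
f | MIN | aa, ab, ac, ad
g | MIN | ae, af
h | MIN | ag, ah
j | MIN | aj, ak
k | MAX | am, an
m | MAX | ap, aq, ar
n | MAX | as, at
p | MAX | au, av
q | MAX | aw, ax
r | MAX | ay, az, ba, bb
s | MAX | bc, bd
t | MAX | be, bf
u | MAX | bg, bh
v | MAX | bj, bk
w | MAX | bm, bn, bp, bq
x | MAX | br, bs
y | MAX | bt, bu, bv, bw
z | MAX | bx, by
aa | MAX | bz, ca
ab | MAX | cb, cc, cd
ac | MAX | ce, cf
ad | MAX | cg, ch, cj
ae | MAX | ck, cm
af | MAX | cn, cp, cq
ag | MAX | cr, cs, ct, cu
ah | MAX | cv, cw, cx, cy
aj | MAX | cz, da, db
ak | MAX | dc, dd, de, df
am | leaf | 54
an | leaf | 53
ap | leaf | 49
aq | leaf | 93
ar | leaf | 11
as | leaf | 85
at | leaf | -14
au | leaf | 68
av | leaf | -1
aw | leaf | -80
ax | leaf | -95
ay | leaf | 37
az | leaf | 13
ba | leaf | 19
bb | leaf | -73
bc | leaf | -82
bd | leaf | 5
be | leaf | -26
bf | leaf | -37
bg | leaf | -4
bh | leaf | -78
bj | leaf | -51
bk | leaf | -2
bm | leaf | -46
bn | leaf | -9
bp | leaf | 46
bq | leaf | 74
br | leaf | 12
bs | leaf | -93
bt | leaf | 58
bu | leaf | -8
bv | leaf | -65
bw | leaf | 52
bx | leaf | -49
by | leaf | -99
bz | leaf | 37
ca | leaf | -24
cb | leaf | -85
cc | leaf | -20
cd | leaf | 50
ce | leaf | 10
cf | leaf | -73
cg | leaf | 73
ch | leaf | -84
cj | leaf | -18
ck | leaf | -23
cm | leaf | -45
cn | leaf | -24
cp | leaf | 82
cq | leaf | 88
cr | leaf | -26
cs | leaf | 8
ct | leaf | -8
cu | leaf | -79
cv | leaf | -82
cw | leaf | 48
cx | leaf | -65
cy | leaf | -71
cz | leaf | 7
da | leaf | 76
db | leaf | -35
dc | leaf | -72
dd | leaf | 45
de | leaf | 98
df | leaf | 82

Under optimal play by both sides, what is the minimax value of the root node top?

10

k (MAX): max(54, 53) = 54
m (MAX): max(49, 93, 11) = 93
a (MIN): min(54, 93) = 54
n (MAX): max(85, -14) = 85
p (MAX): max(68, -1) = 68
b (MIN): min(85, 68) = 68
q (MAX): max(-80, -95) = -80
r (MAX): max(37, 13, 19, -73) = 37
s (MAX): max(-82, 5) = 5
c (MIN): min(-80, 37, 5) = -80
t (MAX): max(-26, -37) = -26
u (MAX): max(-4, -78) = -4
v (MAX): max(-51, -2) = -2
w (MAX): max(-46, -9, 46, 74) = 74
d (MIN): min(-26, -4, -2, 74) = -26
P (MAX): max(54, 68, -80, -26) = 68
x (MAX): max(12, -93) = 12
y (MAX): max(58, -8, -65, 52) = 58
z (MAX): max(-49, -99) = -49
e (MIN): min(12, 58, -49) = -49
aa (MAX): max(37, -24) = 37
ab (MAX): max(-85, -20, 50) = 50
ac (MAX): max(10, -73) = 10
ad (MAX): max(73, -84, -18) = 73
f (MIN): min(37, 50, 10, 73) = 10
Q (MAX): max(-49, 10) = 10
ae (MAX): max(-23, -45) = -23
af (MAX): max(-24, 82, 88) = 88
g (MIN): min(-23, 88) = -23
ag (MAX): max(-26, 8, -8, -79) = 8
ah (MAX): max(-82, 48, -65, -71) = 48
h (MIN): min(8, 48) = 8
aj (MAX): max(7, 76, -35) = 76
ak (MAX): max(-72, 45, 98, 82) = 98
j (MIN): min(76, 98) = 76
R (MAX): max(-23, 8, 76) = 76
top (MIN): min(68, 10, 76) = 10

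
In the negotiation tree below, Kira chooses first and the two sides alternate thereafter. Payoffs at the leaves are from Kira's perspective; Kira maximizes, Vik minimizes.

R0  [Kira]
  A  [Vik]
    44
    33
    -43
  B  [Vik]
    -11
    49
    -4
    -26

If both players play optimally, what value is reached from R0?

-26

A (Vik): min(44, 33, -43) = -43
B (Vik): min(-11, 49, -4, -26) = -26
R0 (Kira): max(-43, -26) = -26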